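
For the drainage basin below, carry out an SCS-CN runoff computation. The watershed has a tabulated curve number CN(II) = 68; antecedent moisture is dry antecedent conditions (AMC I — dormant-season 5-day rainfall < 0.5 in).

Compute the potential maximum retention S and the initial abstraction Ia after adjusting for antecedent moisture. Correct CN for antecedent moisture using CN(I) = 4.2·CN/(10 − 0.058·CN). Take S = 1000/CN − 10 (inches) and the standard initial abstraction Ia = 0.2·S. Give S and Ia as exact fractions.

Adjust CN=68 to AMC I: 4.2·68/(10 − 0.058·68) → (1428/5) ÷ (757/125) = 35700/757 ≈ 47.160
Retention S: 1000/CN − 10 with CN=47.160 → S = 4000/357 ≈ 11.204 in
Initial abstraction Ia = S/5 = (4000/357)/5 = 800/357 ≈ 2.241 in

S = 4000/357 in ≈ 11.204 in; Ia = 800/357 in ≈ 2.241 in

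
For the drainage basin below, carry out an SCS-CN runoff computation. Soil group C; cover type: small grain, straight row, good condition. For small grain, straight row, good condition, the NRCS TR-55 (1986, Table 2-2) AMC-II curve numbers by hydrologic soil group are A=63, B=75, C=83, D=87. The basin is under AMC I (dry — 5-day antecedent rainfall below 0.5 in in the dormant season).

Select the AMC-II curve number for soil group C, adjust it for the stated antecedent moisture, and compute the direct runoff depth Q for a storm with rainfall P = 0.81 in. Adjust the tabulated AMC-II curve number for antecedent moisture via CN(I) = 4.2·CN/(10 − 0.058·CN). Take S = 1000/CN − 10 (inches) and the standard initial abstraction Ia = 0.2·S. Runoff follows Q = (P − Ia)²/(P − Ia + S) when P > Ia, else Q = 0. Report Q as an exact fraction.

NRCS table: small grain, straight row, good condition, soil group C → CN(II) = 83
Dry (AMC I): CN(I) = 4.2·83/(10 − 0.058·83) = (1743/5)/(2593/500) = 174300/2593 ≈ 67.219
S = 1000/(174300/2593) − 10 = 8500/1743 in ≈ 4.877 in
Ia = 0.2S: 0.2·4.877 = 0.975 in (exactly 1700/1743)
P = 0.810 ≤ Ia = 0.975 in: entire storm abstracted, Q = 0.

Q = 0 in ≈ 0.000 in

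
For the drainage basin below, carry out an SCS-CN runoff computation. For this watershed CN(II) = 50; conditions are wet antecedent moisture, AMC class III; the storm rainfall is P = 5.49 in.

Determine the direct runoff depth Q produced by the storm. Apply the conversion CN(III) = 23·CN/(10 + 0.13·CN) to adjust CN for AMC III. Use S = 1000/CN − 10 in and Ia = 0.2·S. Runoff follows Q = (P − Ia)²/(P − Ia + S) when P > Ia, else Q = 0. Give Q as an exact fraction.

Wet (AMC III): CN(III) = 23·50/(10 + 0.13·50) = 1150/(33/2) = 2300/33 ≈ 69.697
Retention S: 1000/CN − 10 with CN=69.697 → S = 100/23 ≈ 4.348 in
Ia = 0.2·(100/23) = 20/23 in ≈ 0.870 in
Excess rainfall: 5.490 − 0.870 = 4.620 in; P > Ia so Q > 0
Q = (10627/2300)²/((10627/2300) + 100/23) = (112933129/5290000)/(20627/2300) = 112933129/47442100 in ≈ 2.380 in

Q = 112933129/47442100 in ≈ 2.380 in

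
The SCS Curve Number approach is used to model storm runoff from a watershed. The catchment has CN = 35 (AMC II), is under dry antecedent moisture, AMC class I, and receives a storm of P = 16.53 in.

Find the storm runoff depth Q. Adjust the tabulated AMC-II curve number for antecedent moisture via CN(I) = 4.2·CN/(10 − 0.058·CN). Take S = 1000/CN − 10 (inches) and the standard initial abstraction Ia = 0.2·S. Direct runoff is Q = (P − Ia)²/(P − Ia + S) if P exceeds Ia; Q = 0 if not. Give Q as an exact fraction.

Q = 12766966081/11215967700 in ≈ 1.138 in

CN(I) from CN(II)=35: (4.2·35)/(10 − 0.058·35) = 14700/797 ≈ 18.444
Retention S: 1000/CN − 10 with CN=18.444 → S = 6500/147 ≈ 44.218 in
Ia = 0.2S: 0.2·44.218 = 8.844 in (exactly 1300/147)
Excess rainfall: 16.530 − 8.844 = 7.686 in; P > Ia so Q > 0
Runoff Q = (P−Ia)²/(P−Ia+S) = (7.686)²/(7.686+44.218) = 12766966081/11215967700 ≈ 1.138 in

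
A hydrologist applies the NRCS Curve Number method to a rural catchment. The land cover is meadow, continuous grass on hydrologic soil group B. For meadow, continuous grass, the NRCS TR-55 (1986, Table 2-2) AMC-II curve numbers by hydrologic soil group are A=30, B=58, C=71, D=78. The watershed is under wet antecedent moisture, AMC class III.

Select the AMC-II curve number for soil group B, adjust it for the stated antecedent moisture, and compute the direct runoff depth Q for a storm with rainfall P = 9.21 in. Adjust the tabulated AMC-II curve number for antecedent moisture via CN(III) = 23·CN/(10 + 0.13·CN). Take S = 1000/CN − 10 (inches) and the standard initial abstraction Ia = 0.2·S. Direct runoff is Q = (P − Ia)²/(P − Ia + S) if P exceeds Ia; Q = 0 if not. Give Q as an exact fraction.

Q = 36392811361/5797764100 in ≈ 6.277 in

NRCS table: meadow, continuous grass, soil group B → CN(II) = 58
Adjust CN=58 to AMC III: 23·58/(10 + 0.13·58) → 1334 ÷ (877/50) = 66700/877 ≈ 76.055
S = 1000/(66700/877) − 10 = 2100/667 in ≈ 3.148 in
Initial abstraction Ia = S/5 = (2100/667)/5 = 420/667 ≈ 0.630 in
P − Ia = 9.210 − 0.630 = 572307/66700 ≈ 8.580 in (> 0, runoff occurs)
Runoff Q = (P−Ia)²/(P−Ia+S) = (8.580)²/(8.580+3.148) = 36392811361/5797764100 ≈ 6.277 in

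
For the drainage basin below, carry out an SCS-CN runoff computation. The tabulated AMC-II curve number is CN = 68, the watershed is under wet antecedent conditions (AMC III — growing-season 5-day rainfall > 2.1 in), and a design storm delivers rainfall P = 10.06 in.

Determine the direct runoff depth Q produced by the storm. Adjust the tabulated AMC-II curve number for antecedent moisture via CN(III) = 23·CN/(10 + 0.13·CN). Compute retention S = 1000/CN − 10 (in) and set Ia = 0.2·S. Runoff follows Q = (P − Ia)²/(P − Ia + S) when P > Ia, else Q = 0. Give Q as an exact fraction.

Adjust CN=68 to AMC III: 23·68/(10 + 0.13·68) → 1564 ÷ (471/25) = 39100/471 ≈ 83.015
Max retention: S = 1000/(39100/471) − 10 = 800/391 in (≈ 2.046 in)
Initial abstraction Ia = S/5 = (800/391)/5 = 160/391 ≈ 0.409 in
Excess rainfall: 10.060 − 0.409 = 9.651 in; P > Ia so Q > 0
Runoff Q = (P−Ia)²/(P−Ia+S) = (9.651)²/(9.651+2.046) = 35597500929/4470557150 ≈ 7.963 in

Q = 35597500929/4470557150 in ≈ 7.963 in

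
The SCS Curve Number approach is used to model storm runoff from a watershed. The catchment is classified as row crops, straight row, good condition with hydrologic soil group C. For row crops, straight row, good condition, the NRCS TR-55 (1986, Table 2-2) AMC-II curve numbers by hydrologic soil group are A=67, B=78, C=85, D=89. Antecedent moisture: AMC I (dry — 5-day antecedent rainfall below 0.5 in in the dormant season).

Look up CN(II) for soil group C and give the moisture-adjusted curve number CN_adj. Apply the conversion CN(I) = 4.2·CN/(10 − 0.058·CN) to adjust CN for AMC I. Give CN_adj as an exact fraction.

CN_adj = 11900/169 ≈ 70.414

NRCS table: row crops, straight row, good condition, soil group C → CN(II) = 85
Dry (AMC I): CN(I) = 4.2·85/(10 − 0.058·85) = 357/(507/100) = 11900/169 ≈ 70.414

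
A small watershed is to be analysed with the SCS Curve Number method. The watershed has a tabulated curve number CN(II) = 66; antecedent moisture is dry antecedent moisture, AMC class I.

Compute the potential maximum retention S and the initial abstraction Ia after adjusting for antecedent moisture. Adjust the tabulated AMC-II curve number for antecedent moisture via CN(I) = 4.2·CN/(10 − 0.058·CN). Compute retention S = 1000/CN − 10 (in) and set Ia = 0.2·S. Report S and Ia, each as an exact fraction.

S = 8500/693 in ≈ 12.266 in; Ia = 1700/693 in ≈ 2.453 in

Dry (AMC I): CN(I) = 4.2·66/(10 − 0.058·66) = (1386/5)/(1543/250) = 69300/1543 ≈ 44.913
Max retention: S = 1000/(69300/1543) − 10 = 8500/693 in (≈ 12.266 in)
Initial abstraction Ia = S/5 = (8500/693)/5 = 1700/693 ≈ 2.453 in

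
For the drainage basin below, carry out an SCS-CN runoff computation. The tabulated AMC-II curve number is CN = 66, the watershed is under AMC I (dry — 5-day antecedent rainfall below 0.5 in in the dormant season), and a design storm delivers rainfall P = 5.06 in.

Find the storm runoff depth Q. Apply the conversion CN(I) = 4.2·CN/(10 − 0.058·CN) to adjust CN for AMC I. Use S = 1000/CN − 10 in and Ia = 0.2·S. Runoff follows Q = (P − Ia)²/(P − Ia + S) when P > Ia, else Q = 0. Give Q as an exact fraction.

Q = 8159328241/17856149850 in ≈ 0.457 in

Dry (AMC I): CN(I) = 4.2·66/(10 − 0.058·66) = (1386/5)/(1543/250) = 69300/1543 ≈ 44.913
S = 1000/(69300/1543) − 10 = 8500/693 in ≈ 12.266 in
Initial abstraction Ia = S/5 = (8500/693)/5 = 1700/693 ≈ 2.453 in
Excess rainfall: 5.060 − 2.453 = 2.607 in; P > Ia so Q > 0
Q: (90329/34650)² ÷ (515329/34650) = 8159328241/17856149850 in (≈ 0.457 in)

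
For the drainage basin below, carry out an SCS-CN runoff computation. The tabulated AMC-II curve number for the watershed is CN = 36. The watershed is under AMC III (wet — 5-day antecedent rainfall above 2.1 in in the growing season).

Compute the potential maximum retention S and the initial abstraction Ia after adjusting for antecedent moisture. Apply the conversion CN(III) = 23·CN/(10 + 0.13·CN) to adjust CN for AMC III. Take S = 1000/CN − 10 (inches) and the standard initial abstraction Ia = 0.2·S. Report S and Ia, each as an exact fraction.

S = 1600/207 in ≈ 7.729 in; Ia = 320/207 in ≈ 1.546 in

Wet (AMC III): CN(III) = 23·36/(10 + 0.13·36) = 828/(367/25) = 20700/367 ≈ 56.403
Retention S: 1000/CN − 10 with CN=56.403 → S = 1600/207 ≈ 7.729 in
Ia = 0.2S: 0.2·7.729 = 1.546 in (exactly 320/207)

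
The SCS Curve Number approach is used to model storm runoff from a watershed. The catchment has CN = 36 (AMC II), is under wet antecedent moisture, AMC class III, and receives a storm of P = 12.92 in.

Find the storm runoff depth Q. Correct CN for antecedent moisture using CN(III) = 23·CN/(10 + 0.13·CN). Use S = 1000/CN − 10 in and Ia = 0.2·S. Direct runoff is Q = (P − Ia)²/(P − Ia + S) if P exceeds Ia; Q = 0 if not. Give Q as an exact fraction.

Q = 3464617321/511605675 in ≈ 6.772 in

CN(III) from CN(II)=36: (23·36)/(10 + 0.13·36) = 20700/367 ≈ 56.403
S = 1000/(20700/367) − 10 = 1600/207 in ≈ 7.729 in
Ia = 0.2S: 0.2·7.729 = 1.546 in (exactly 320/207)
P − Ia = 12.920 − 1.546 = 58861/5175 ≈ 11.374 in (> 0, runoff occurs)
Runoff Q = (P−Ia)²/(P−Ia+S) = (11.374)²/(11.374+7.729) = 3464617321/511605675 ≈ 6.772 in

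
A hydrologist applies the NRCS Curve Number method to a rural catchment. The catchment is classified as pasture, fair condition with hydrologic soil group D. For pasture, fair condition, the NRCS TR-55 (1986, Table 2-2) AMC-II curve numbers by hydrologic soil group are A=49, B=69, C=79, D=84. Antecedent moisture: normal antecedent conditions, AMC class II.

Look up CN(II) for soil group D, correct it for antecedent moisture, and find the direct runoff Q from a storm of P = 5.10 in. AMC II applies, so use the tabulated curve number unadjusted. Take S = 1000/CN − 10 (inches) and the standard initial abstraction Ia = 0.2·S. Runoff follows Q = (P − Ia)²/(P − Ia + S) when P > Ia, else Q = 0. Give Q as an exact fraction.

Q = 982081/292110 in ≈ 3.362 in

NRCS table: pasture, fair condition, soil group D → CN(II) = 84
AMC II — tabulated CN = 84 applies directly.
Max retention: S = 1000/84 − 10 = 40/21 in (≈ 1.905 in)
Ia = 0.2·(40/21) = 8/21 in ≈ 0.381 in
P − Ia = 5.100 − 0.381 = 991/210 ≈ 4.719 in (> 0, runoff occurs)
Runoff Q = (P−Ia)²/(P−Ia+S) = (4.719)²/(4.719+1.905) = 982081/292110 ≈ 3.362 in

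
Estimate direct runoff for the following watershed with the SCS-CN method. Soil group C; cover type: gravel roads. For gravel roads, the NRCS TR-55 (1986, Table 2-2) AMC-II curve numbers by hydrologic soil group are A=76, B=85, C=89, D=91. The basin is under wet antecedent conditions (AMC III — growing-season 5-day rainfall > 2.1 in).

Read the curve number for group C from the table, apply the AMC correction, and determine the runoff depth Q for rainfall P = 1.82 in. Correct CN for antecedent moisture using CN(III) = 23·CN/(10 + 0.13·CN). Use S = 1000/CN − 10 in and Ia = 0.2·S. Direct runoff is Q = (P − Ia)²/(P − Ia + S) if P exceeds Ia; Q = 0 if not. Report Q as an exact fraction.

NRCS table: gravel roads, soil group C → CN(II) = 89
Wet (AMC III): CN(III) = 23·89/(10 + 0.13·89) = 2047/(2157/100) = 204700/2157 ≈ 94.900
Max retention: S = 1000/(204700/2157) − 10 = 1100/2047 in (≈ 0.537 in)
Ia = 0.2·(1100/2047) = 220/2047 in ≈ 0.107 in
Excess rainfall: 1.820 − 0.107 = 1.713 in; P > Ia so Q > 0
Q = (175277/102350)²/((175277/102350) + 1100/2047) = (30722026729/10475522500)/(230277/102350) = 30722026729/23568850950 in ≈ 1.304 in

Q = 30722026729/23568850950 in ≈ 1.304 in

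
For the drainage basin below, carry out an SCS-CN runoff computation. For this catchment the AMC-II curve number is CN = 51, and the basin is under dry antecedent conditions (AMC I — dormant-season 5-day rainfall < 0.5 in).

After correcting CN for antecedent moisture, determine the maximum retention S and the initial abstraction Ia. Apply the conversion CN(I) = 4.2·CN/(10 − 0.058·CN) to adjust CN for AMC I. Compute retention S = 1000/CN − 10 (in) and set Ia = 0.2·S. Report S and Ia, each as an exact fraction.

Adjust CN=51 to AMC I: 4.2·51/(10 − 0.058·51) → (1071/5) ÷ (3521/500) = 15300/503 ≈ 30.417
Max retention: S = 1000/(15300/503) − 10 = 3500/153 in (≈ 22.876 in)
Initial abstraction Ia = S/5 = (3500/153)/5 = 700/153 ≈ 4.575 in

S = 3500/153 in ≈ 22.876 in; Ia = 700/153 in ≈ 4.575 in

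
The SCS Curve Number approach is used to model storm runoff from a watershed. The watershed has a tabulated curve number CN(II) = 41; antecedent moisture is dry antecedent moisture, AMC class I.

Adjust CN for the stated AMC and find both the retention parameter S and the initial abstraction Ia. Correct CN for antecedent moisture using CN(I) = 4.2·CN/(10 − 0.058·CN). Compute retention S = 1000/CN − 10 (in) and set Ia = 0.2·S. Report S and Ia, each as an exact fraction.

Dry (AMC I): CN(I) = 4.2·41/(10 − 0.058·41) = (861/5)/(3811/500) = 86100/3811 ≈ 22.592
S = 1000/(86100/3811) − 10 = 29500/861 in ≈ 34.262 in
Ia = 0.2S: 0.2·34.262 = 6.852 in (exactly 5900/861)

S = 29500/861 in ≈ 34.262 in; Ia = 5900/861 in ≈ 6.852 in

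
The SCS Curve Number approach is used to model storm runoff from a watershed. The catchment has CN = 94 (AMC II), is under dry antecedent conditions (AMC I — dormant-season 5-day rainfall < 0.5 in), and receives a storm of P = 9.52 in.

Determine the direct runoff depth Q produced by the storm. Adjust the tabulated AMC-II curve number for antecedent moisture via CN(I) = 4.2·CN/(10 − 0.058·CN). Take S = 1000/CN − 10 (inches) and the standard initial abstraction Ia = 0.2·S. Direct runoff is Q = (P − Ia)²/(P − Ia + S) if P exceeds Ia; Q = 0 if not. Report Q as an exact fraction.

Dry (AMC I): CN(I) = 4.2·94/(10 − 0.058·94) = (1974/5)/(1137/250) = 32900/379 ≈ 86.807
S = 1000/(32900/379) − 10 = 500/329 in ≈ 1.520 in
Initial abstraction Ia = S/5 = (500/329)/5 = 100/329 ≈ 0.304 in
Excess rainfall: 9.520 − 0.304 = 9.216 in; P > Ia so Q > 0
Q = (75802/8225)²/((75802/8225) + 500/329) = (5745943204/67650625)/(88302/8225) = 2872971602/363141975 in ≈ 7.911 in

Q = 2872971602/363141975 in ≈ 7.911 in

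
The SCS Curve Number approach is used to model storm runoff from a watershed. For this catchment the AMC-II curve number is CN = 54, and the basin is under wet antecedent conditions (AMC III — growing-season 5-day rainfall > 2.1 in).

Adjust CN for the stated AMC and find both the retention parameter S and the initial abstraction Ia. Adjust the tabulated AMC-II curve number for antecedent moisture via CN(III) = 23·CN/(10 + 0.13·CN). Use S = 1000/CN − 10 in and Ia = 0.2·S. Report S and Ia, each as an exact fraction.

Wet (AMC III): CN(III) = 23·54/(10 + 0.13·54) = 1242/(851/50) = 2700/37 ≈ 72.973
Retention S: 1000/CN − 10 with CN=72.973 → S = 100/27 ≈ 3.704 in
Ia = 0.2S: 0.2·3.704 = 0.741 in (exactly 20/27)

S = 100/27 in ≈ 3.704 in; Ia = 20/27 in ≈ 0.741 in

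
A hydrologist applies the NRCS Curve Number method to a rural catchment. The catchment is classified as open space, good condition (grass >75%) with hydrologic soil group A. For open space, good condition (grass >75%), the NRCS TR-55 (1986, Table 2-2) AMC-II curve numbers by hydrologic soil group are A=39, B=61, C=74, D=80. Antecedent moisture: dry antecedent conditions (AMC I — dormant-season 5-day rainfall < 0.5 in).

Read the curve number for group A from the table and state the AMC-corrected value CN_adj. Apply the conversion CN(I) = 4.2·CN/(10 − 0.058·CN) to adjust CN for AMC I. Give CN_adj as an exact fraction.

NRCS table: open space, good condition (grass >75%), soil group A → CN(II) = 39
CN(I) from CN(II)=39: (4.2·39)/(10 − 0.058·39) = 81900/3869 ≈ 21.168

CN_adj = 81900/3869 ≈ 21.168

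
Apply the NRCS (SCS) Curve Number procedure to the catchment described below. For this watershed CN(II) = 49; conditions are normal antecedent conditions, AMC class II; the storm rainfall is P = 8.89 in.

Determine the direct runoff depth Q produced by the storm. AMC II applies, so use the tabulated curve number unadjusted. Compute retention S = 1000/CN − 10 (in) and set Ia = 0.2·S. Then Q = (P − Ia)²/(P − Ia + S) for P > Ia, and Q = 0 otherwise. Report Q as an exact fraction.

Q = 1112956321/413368900 in ≈ 2.692 in

Average conditions: CN = 49 (no AMC adjustment).
Max retention: S = 1000/49 − 10 = 510/49 in (≈ 10.408 in)
Ia = 0.2S: 0.2·10.408 = 2.082 in (exactly 102/49)
Excess rainfall: 8.890 − 2.082 = 6.808 in; P > Ia so Q > 0
Q: (33361/4900)² ÷ (84361/4900) = 1112956321/413368900 in (≈ 2.692 in)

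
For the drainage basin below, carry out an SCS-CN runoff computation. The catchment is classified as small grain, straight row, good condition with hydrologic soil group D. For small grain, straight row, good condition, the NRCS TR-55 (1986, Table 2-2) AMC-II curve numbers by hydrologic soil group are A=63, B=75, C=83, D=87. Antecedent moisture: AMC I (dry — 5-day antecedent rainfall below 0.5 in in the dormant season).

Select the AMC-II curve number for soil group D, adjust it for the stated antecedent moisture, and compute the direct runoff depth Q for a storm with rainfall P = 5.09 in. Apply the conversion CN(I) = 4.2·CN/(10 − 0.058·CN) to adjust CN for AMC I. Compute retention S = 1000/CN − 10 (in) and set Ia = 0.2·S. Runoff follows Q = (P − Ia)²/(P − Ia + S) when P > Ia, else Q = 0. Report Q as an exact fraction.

NRCS table: small grain, straight row, good condition, soil group D → CN(II) = 87
Dry (AMC I): CN(I) = 4.2·87/(10 − 0.058·87) = (1827/5)/(2477/500) = 182700/2477 ≈ 73.759
Max retention: S = 1000/(182700/2477) − 10 = 6500/1827 in (≈ 3.558 in)
Ia = 0.2S: 0.2·3.558 = 0.712 in (exactly 1300/1827)
Excess rainfall: 5.090 − 0.712 = 4.378 in; P > Ia so Q > 0
Q = (799943/182700)²/((799943/182700) + 6500/1827) = (639908803249/33379290000)/(1449943/182700) = 639908803249/264904586100 in ≈ 2.416 in

Q = 639908803249/264904586100 in ≈ 2.416 in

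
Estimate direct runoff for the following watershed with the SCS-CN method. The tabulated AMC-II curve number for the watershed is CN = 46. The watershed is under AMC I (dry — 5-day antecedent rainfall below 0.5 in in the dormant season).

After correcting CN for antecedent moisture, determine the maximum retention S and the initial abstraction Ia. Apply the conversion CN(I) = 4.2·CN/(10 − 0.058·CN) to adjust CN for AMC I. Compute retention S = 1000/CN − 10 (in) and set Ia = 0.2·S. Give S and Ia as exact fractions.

S = 4500/161 in ≈ 27.950 in; Ia = 900/161 in ≈ 5.590 in

Dry (AMC I): CN(I) = 4.2·46/(10 − 0.058·46) = (966/5)/(1833/250) = 16100/611 ≈ 26.350
Max retention: S = 1000/(16100/611) − 10 = 4500/161 in (≈ 27.950 in)
Ia = 0.2S: 0.2·27.950 = 5.590 in (exactly 900/161)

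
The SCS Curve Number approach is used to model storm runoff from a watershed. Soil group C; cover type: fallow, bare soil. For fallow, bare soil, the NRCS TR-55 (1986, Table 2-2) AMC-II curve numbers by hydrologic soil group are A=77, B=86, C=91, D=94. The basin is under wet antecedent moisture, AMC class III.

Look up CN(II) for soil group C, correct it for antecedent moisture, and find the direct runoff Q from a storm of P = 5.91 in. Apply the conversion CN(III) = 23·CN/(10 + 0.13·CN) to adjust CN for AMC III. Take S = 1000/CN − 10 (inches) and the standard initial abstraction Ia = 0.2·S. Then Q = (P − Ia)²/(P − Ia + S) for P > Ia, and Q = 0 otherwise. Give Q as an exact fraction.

Q = 495290265123/91321985300 in ≈ 5.424 in

NRCS table: fallow, bare soil, soil group C → CN(II) = 91
Wet (AMC III): CN(III) = 23·91/(10 + 0.13·91) = 2093/(2183/100) = 209300/2183 ≈ 95.877
S = 1000/(209300/2183) − 10 = 900/2093 in ≈ 0.430 in
Ia = 0.2·(900/2093) = 180/2093 in ≈ 0.086 in
Excess rainfall: 5.910 − 0.086 = 5.824 in; P > Ia so Q > 0
Q: (1218963/209300)² ÷ (1308963/209300) = 495290265123/91321985300 in (≈ 5.424 in)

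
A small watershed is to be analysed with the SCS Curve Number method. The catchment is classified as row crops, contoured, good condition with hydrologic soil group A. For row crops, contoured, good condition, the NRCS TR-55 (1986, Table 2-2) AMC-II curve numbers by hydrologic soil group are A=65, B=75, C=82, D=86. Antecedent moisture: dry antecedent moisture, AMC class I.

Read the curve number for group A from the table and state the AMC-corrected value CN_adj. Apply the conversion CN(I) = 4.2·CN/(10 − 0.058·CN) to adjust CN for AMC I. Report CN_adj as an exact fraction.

CN_adj = 3900/89 ≈ 43.820

NRCS table: row crops, contoured, good condition, soil group A → CN(II) = 65
Dry (AMC I): CN(I) = 4.2·65/(10 − 0.058·65) = 273/(623/100) = 3900/89 ≈ 43.820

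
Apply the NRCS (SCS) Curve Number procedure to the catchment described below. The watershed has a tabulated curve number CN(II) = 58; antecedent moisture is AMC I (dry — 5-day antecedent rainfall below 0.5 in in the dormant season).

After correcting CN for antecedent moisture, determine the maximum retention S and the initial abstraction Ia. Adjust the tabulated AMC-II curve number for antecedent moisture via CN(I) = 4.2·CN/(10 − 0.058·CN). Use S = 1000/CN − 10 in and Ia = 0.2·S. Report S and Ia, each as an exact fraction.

S = 500/29 in ≈ 17.241 in; Ia = 100/29 in ≈ 3.448 in

CN(I) from CN(II)=58: (4.2·58)/(10 − 0.058·58) = 2900/79 ≈ 36.709
Max retention: S = 1000/(2900/79) − 10 = 500/29 in (≈ 17.241 in)
Ia = 0.2·(500/29) = 100/29 in ≈ 3.448 in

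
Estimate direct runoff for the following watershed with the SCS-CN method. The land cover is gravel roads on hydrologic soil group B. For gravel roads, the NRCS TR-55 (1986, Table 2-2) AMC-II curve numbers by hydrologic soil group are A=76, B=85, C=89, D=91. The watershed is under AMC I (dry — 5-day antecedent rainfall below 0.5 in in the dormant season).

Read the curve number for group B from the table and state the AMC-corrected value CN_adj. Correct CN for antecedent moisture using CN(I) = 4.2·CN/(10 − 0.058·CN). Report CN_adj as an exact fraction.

CN_adj = 11900/169 ≈ 70.414

NRCS table: gravel roads, soil group B → CN(II) = 85
Adjust CN=85 to AMC I: 4.2·85/(10 − 0.058·85) → 357 ÷ (507/100) = 11900/169 ≈ 70.414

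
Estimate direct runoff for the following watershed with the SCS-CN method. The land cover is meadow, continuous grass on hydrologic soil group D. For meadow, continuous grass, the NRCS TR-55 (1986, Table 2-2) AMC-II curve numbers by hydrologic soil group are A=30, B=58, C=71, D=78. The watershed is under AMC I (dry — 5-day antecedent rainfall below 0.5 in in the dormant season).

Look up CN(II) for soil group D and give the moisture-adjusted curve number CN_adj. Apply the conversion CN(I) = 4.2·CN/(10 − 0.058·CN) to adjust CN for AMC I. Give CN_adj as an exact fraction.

CN_adj = 81900/1369 ≈ 59.825

NRCS table: meadow, continuous grass, soil group D → CN(II) = 78
CN(I) from CN(II)=78: (4.2·78)/(10 − 0.058·78) = 81900/1369 ≈ 59.825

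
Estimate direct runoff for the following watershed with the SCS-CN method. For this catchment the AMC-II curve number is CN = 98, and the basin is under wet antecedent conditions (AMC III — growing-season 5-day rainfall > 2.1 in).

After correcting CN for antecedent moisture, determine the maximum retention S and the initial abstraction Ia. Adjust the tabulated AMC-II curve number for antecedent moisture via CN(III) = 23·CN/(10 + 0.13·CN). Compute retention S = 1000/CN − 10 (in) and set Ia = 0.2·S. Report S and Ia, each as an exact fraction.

S = 100/1127 in ≈ 0.089 in; Ia = 20/1127 in ≈ 0.018 in

CN(III) from CN(II)=98: (23·98)/(10 + 0.13·98) = 112700/1137 ≈ 99.120
Max retention: S = 1000/(112700/1137) − 10 = 100/1127 in (≈ 0.089 in)
Ia = 0.2S: 0.2·0.089 = 0.018 in (exactly 20/1127)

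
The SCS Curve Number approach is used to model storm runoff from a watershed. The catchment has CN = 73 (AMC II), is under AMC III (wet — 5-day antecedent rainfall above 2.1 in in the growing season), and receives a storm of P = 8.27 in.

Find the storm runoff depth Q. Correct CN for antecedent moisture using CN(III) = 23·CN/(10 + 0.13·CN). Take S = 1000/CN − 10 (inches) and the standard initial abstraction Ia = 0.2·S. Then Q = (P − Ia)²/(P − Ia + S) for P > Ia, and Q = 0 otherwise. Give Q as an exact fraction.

Wet (AMC III): CN(III) = 23·73/(10 + 0.13·73) = 1679/(1949/100) = 167900/1949 ≈ 86.147
S = 1000/(167900/1949) − 10 = 2700/1679 in ≈ 1.608 in
Ia = 0.2·(2700/1679) = 540/1679 in ≈ 0.322 in
P − Ia = 8.270 − 0.322 = 1334533/167900 ≈ 7.948 in (> 0, runoff occurs)
Runoff Q = (P−Ia)²/(P−Ia+S) = (7.948)²/(7.948+1.608) = 1780978328089/269401090700 ≈ 6.611 in

Q = 1780978328089/269401090700 in ≈ 6.611 in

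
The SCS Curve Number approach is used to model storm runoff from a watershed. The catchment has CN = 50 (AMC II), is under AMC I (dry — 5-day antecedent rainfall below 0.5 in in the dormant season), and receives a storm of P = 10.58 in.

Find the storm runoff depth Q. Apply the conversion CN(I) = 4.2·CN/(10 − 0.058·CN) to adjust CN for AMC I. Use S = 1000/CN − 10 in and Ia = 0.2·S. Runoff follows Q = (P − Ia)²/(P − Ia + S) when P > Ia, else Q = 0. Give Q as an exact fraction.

Q = 37319881/32664450 in ≈ 1.143 in

Adjust CN=50 to AMC I: 4.2·50/(10 − 0.058·50) → 210 ÷ (71/10) = 2100/71 ≈ 29.577
S = 1000/(2100/71) − 10 = 500/21 in ≈ 23.810 in
Ia = 0.2S: 0.2·23.810 = 4.762 in (exactly 100/21)
Excess rainfall: 10.580 − 4.762 = 5.818 in; P > Ia so Q > 0
Q = (6109/1050)²/((6109/1050) + 500/21) = (37319881/1102500)/(31109/1050) = 37319881/32664450 in ≈ 1.143 in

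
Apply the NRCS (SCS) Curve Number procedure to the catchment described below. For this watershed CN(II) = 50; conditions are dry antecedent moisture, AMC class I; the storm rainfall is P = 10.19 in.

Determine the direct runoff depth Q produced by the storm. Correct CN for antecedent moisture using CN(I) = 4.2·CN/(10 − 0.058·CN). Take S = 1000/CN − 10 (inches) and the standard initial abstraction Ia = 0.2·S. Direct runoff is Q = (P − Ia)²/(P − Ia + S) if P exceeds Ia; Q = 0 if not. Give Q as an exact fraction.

Q = 129937201/128937900 in ≈ 1.008 in

Dry (AMC I): CN(I) = 4.2·50/(10 − 0.058·50) = 210/(71/10) = 2100/71 ≈ 29.577
Retention S: 1000/CN − 10 with CN=29.577 → S = 500/21 ≈ 23.810 in
Ia = 0.2S: 0.2·23.810 = 4.762 in (exactly 100/21)
Since P=10.190 > Ia=4.762: effective rainfall P−Ia = 11399/2100 in
Runoff Q = (P−Ia)²/(P−Ia+S) = (5.428)²/(5.428+23.810) = 129937201/128937900 ≈ 1.008 in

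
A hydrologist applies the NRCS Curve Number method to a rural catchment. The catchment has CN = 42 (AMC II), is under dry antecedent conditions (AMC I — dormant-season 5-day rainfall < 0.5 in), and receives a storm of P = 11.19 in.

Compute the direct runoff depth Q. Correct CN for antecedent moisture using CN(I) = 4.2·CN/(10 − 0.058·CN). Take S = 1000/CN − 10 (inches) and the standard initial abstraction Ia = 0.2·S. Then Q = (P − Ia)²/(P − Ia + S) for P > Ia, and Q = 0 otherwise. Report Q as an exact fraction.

Dry (AMC I): CN(I) = 4.2·42/(10 − 0.058·42) = (882/5)/(1891/250) = 44100/1891 ≈ 23.321
S = 1000/(44100/1891) − 10 = 14500/441 in ≈ 32.880 in
Ia = 0.2S: 0.2·32.880 = 6.576 in (exactly 2900/441)
Since P=11.190 > Ia=6.576: effective rainfall P−Ia = 203479/44100 in
Runoff Q = (P−Ia)²/(P−Ia+S) = (4.614)²/(4.614+32.880) = 41403703441/72918423900 ≈ 0.568 in

Q = 41403703441/72918423900 in ≈ 0.568 in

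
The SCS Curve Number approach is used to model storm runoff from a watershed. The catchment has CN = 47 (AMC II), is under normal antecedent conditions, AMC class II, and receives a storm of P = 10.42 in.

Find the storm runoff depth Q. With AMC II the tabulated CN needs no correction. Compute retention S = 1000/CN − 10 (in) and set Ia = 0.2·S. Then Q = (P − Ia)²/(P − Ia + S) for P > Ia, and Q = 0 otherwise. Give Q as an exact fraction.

Q = 368140969/107364450 in ≈ 3.429 in

CN(II) = 47; AMC II needs no correction.
Max retention: S = 1000/47 − 10 = 530/47 in (≈ 11.277 in)
Ia = 0.2·(530/47) = 106/47 in ≈ 2.255 in
Since P=10.420 > Ia=2.255: effective rainfall P−Ia = 19187/2350 in
Runoff Q = (P−Ia)²/(P−Ia+S) = (8.165)²/(8.165+11.277) = 368140969/107364450 ≈ 3.429 in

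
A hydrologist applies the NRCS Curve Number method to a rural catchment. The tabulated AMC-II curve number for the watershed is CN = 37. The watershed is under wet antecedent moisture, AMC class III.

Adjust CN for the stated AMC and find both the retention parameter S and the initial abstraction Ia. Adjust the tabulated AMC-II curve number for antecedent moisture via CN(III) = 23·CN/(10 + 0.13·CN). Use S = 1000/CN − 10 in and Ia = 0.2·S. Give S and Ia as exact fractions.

Adjust CN=37 to AMC III: 23·37/(10 + 0.13·37) → 851 ÷ (1481/100) = 85100/1481 ≈ 57.461
S = 1000/(85100/1481) − 10 = 6300/851 in ≈ 7.403 in
Initial abstraction Ia = S/5 = (6300/851)/5 = 1260/851 ≈ 1.481 in

S = 6300/851 in ≈ 7.403 in; Ia = 1260/851 in ≈ 1.481 in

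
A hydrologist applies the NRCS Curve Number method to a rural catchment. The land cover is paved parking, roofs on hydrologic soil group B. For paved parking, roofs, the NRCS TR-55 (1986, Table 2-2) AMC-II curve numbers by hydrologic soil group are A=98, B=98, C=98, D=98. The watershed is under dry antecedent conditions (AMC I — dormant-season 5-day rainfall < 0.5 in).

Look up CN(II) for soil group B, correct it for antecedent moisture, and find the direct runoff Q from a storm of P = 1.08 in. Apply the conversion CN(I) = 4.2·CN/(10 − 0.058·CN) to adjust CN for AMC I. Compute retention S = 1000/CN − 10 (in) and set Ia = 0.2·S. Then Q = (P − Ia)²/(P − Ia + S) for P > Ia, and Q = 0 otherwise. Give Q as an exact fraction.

Q = 639230089/971967675 in ≈ 0.658 in

NRCS table: paved parking, roofs, soil group B → CN(II) = 98
Dry (AMC I): CN(I) = 4.2·98/(10 − 0.058·98) = (2058/5)/(1079/250) = 102900/1079 ≈ 95.366
S = 1000/(102900/1079) − 10 = 500/1029 in ≈ 0.486 in
Initial abstraction Ia = S/5 = (500/1029)/5 = 100/1029 ≈ 0.097 in
Since P=1.080 > Ia=0.097: effective rainfall P−Ia = 25283/25725 in
Q: (25283/25725)² ÷ (37783/25725) = 639230089/971967675 in (≈ 0.658 in)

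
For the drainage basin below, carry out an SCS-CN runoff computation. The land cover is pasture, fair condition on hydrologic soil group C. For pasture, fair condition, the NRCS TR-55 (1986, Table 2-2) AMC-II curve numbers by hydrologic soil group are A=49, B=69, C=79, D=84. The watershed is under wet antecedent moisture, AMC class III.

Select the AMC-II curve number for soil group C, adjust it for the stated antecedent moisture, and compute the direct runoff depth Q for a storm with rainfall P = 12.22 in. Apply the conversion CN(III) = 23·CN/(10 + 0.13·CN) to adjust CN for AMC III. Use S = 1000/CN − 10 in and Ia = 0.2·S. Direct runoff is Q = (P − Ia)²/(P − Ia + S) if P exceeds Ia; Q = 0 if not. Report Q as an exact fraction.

Q = 1186328320969/108491888950 in ≈ 10.935 in

NRCS table: pasture, fair condition, soil group C → CN(II) = 79
Wet (AMC III): CN(III) = 23·79/(10 + 0.13·79) = 1817/(2027/100) = 181700/2027 ≈ 89.640
S = 1000/(181700/2027) − 10 = 2100/1817 in ≈ 1.156 in
Ia = 0.2·(2100/1817) = 420/1817 in ≈ 0.231 in
P − Ia = 12.220 − 0.231 = 1089187/90850 ≈ 11.989 in (> 0, runoff occurs)
Runoff Q = (P−Ia)²/(P−Ia+S) = (11.989)²/(11.989+1.156) = 1186328320969/108491888950 ≈ 10.935 in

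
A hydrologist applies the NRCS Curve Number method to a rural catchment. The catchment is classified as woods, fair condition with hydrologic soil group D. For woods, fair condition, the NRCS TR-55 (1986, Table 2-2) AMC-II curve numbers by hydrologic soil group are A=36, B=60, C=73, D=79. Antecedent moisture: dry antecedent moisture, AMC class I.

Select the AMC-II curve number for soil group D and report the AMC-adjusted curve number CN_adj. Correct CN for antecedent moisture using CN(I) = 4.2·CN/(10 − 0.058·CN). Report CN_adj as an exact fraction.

CN_adj = 7900/129 ≈ 61.240

NRCS table: woods, fair condition, soil group D → CN(II) = 79
Adjust CN=79 to AMC I: 4.2·79/(10 − 0.058·79) → (1659/5) ÷ (2709/500) = 7900/129 ≈ 61.240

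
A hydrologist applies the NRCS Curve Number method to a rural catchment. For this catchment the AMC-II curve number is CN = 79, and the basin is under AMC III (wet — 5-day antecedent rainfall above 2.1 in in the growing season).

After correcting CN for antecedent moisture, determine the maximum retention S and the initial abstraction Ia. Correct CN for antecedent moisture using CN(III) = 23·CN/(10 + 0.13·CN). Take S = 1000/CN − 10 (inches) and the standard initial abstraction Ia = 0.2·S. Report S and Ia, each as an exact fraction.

S = 2100/1817 in ≈ 1.156 in; Ia = 420/1817 in ≈ 0.231 in

Wet (AMC III): CN(III) = 23·79/(10 + 0.13·79) = 1817/(2027/100) = 181700/2027 ≈ 89.640
Retention S: 1000/CN − 10 with CN=89.640 → S = 2100/1817 ≈ 1.156 in
Ia = 0.2·(2100/1817) = 420/1817 in ≈ 0.231 in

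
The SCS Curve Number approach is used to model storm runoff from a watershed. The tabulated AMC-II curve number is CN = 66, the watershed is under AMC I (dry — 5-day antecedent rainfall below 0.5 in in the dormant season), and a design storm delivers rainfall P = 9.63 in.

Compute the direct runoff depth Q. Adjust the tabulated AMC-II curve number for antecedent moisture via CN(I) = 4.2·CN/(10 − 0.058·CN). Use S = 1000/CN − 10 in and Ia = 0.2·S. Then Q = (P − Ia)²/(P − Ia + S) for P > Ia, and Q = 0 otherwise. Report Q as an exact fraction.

Q = 247365974881/93371978700 in ≈ 2.649 in

Adjust CN=66 to AMC I: 4.2·66/(10 − 0.058·66) → (1386/5) ÷ (1543/250) = 69300/1543 ≈ 44.913
Retention S: 1000/CN − 10 with CN=44.913 → S = 8500/693 ≈ 12.266 in
Initial abstraction Ia = S/5 = (8500/693)/5 = 1700/693 ≈ 2.453 in
P − Ia = 9.630 − 2.453 = 497359/69300 ≈ 7.177 in (> 0, runoff occurs)
Q: (497359/69300)² ÷ (1347359/69300) = 247365974881/93371978700 in (≈ 2.649 in)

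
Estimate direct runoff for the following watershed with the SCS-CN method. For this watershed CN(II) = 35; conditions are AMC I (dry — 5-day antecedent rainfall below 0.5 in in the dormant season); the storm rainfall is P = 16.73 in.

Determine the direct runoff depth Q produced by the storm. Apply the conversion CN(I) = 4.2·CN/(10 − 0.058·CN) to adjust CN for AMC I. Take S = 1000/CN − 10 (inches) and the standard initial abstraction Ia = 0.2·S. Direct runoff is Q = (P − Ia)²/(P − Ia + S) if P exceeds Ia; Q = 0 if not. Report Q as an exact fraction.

Dry (AMC I): CN(I) = 4.2·35/(10 − 0.058·35) = 147/(797/100) = 14700/797 ≈ 18.444
S = 1000/(14700/797) − 10 = 6500/147 in ≈ 44.218 in
Ia = 0.2·(6500/147) = 1300/147 in ≈ 8.844 in
Since P=16.730 > Ia=8.844: effective rainfall P−Ia = 115931/14700 in
Q = (115931/14700)²/((115931/14700) + 6500/147) = (13439996761/216090000)/(765931/14700) = 13439996761/11259185700 in ≈ 1.194 in

Q = 13439996761/11259185700 in ≈ 1.194 in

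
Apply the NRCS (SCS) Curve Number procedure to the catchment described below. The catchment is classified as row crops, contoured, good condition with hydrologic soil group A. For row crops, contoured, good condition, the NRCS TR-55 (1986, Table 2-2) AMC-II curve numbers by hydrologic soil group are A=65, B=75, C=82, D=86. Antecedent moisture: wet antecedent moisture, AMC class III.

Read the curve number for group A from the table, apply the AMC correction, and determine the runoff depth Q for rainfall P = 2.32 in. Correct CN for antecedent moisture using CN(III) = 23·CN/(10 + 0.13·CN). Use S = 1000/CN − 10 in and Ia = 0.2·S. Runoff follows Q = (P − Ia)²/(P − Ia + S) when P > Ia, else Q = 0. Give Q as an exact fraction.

NRCS table: row crops, contoured, good condition, soil group A → CN(II) = 65
CN(III) from CN(II)=65: (23·65)/(10 + 0.13·65) = 29900/369 ≈ 81.030
Retention S: 1000/CN − 10 with CN=81.030 → S = 700/299 ≈ 2.341 in
Ia = 0.2S: 0.2·2.341 = 0.468 in (exactly 140/299)
Since P=2.320 > Ia=0.468: effective rainfall P−Ia = 13842/7475 in
Q: (13842/7475)² ÷ (31342/7475) = 95800482/117140725 in (≈ 0.818 in)

Q = 95800482/117140725 in ≈ 0.818 in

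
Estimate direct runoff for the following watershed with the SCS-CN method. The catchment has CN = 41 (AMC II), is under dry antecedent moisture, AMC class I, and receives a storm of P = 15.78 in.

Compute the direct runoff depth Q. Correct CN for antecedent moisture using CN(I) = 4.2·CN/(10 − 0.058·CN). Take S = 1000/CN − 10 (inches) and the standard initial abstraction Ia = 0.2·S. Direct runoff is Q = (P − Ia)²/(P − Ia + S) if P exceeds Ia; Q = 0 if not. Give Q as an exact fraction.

Q = 147708780241/80044113450 in ≈ 1.845 in

Adjust CN=41 to AMC I: 4.2·41/(10 − 0.058·41) → (861/5) ÷ (3811/500) = 86100/3811 ≈ 22.592
S = 1000/(86100/3811) − 10 = 29500/861 in ≈ 34.262 in
Initial abstraction Ia = S/5 = (29500/861)/5 = 5900/861 ≈ 6.852 in
Excess rainfall: 15.780 − 6.852 = 8.928 in; P > Ia so Q > 0
Q = (384329/43050)²/((384329/43050) + 29500/861) = (147708780241/1853302500)/(1859329/43050) = 147708780241/80044113450 in ≈ 1.845 in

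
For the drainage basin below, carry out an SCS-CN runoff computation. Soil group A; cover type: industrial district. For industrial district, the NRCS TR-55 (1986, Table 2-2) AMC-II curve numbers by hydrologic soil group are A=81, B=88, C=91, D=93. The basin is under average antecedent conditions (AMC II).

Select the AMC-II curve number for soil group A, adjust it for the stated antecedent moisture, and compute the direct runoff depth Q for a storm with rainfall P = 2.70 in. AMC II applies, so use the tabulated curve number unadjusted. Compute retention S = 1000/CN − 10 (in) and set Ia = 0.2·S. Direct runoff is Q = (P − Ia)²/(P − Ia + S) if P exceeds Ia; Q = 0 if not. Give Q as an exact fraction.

Q = 3265249/3002670 in ≈ 1.087 in

NRCS table: industrial district, soil group A → CN(II) = 81
Average conditions: CN = 81 (no AMC adjustment).
S = 1000/81 − 10 = 190/81 in ≈ 2.346 in
Initial abstraction Ia = S/5 = (190/81)/5 = 38/81 ≈ 0.469 in
P − Ia = 2.700 − 0.469 = 1807/810 ≈ 2.231 in (> 0, runoff occurs)
Runoff Q = (P−Ia)²/(P−Ia+S) = (2.231)²/(2.231+2.346) = 3265249/3002670 ≈ 1.087 in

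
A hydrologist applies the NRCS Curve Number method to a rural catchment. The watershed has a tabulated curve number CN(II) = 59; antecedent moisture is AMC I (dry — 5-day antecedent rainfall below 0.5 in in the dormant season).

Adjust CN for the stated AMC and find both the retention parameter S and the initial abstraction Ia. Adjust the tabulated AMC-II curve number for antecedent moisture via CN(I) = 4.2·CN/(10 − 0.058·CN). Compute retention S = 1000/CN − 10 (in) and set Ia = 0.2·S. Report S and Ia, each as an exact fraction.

Dry (AMC I): CN(I) = 4.2·59/(10 − 0.058·59) = (1239/5)/(3289/500) = 123900/3289 ≈ 37.671
Retention S: 1000/CN − 10 with CN=37.671 → S = 20500/1239 ≈ 16.546 in
Initial abstraction Ia = S/5 = (20500/1239)/5 = 4100/1239 ≈ 3.309 in

S = 20500/1239 in ≈ 16.546 in; Ia = 4100/1239 in ≈ 3.309 in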